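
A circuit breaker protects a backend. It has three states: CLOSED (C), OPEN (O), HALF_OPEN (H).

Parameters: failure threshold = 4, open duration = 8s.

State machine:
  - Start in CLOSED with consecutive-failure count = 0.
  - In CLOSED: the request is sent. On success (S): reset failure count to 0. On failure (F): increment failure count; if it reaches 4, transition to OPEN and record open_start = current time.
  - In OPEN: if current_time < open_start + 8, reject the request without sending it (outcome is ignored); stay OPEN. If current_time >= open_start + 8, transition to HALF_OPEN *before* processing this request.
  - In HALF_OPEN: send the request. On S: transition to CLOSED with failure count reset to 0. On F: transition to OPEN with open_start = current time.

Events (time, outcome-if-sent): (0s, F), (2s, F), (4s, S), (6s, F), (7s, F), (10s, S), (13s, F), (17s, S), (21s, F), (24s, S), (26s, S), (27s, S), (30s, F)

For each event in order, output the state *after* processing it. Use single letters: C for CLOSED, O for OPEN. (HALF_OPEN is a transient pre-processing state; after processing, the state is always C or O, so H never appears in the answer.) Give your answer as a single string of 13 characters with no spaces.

Answer: CCCCCCCCCCCCC

Derivation:
State after each event:
  event#1 t=0s outcome=F: state=CLOSED
  event#2 t=2s outcome=F: state=CLOSED
  event#3 t=4s outcome=S: state=CLOSED
  event#4 t=6s outcome=F: state=CLOSED
  event#5 t=7s outcome=F: state=CLOSED
  event#6 t=10s outcome=S: state=CLOSED
  event#7 t=13s outcome=F: state=CLOSED
  event#8 t=17s outcome=S: state=CLOSED
  event#9 t=21s outcome=F: state=CLOSED
  event#10 t=24s outcome=S: state=CLOSED
  event#11 t=26s outcome=S: state=CLOSED
  event#12 t=27s outcome=S: state=CLOSED
  event#13 t=30s outcome=F: state=CLOSED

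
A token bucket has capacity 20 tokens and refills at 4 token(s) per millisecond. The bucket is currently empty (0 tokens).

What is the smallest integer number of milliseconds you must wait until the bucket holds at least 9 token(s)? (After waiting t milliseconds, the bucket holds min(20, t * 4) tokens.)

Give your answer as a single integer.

Answer: 3

Derivation:
Need t * 4 >= 9, so t >= 9/4.
Smallest integer t = ceil(9/4) = 3.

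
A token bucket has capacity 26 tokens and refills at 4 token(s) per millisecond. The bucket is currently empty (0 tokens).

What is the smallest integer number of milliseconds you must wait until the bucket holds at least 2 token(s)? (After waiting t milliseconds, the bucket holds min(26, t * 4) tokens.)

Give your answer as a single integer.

Need t * 4 >= 2, so t >= 2/4.
Smallest integer t = ceil(2/4) = 1.

Answer: 1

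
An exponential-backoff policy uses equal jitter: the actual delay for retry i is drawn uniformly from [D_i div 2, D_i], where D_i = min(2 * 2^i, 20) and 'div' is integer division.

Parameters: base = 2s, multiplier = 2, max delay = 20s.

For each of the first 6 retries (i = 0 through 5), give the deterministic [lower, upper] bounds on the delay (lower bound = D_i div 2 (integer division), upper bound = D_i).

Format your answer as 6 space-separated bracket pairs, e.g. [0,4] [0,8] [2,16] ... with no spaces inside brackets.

Answer: [1,2] [2,4] [4,8] [8,16] [10,20] [10,20]

Derivation:
Computing bounds per retry:
  i=0: D_i=min(2*2^0,20)=2, bounds=[1,2]
  i=1: D_i=min(2*2^1,20)=4, bounds=[2,4]
  i=2: D_i=min(2*2^2,20)=8, bounds=[4,8]
  i=3: D_i=min(2*2^3,20)=16, bounds=[8,16]
  i=4: D_i=min(2*2^4,20)=20, bounds=[10,20]
  i=5: D_i=min(2*2^5,20)=20, bounds=[10,20]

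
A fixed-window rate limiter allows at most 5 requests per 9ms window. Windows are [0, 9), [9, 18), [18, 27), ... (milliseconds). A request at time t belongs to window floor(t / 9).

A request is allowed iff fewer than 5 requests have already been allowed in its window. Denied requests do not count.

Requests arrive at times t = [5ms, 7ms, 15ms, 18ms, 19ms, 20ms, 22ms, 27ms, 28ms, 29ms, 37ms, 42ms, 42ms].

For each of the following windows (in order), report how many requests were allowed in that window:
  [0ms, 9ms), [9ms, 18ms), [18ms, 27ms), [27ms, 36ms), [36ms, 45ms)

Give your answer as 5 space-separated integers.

Processing requests:
  req#1 t=5ms (window 0): ALLOW
  req#2 t=7ms (window 0): ALLOW
  req#3 t=15ms (window 1): ALLOW
  req#4 t=18ms (window 2): ALLOW
  req#5 t=19ms (window 2): ALLOW
  req#6 t=20ms (window 2): ALLOW
  req#7 t=22ms (window 2): ALLOW
  req#8 t=27ms (window 3): ALLOW
  req#9 t=28ms (window 3): ALLOW
  req#10 t=29ms (window 3): ALLOW
  req#11 t=37ms (window 4): ALLOW
  req#12 t=42ms (window 4): ALLOW
  req#13 t=42ms (window 4): ALLOW

Allowed counts by window: 2 1 4 3 3

Answer: 2 1 4 3 3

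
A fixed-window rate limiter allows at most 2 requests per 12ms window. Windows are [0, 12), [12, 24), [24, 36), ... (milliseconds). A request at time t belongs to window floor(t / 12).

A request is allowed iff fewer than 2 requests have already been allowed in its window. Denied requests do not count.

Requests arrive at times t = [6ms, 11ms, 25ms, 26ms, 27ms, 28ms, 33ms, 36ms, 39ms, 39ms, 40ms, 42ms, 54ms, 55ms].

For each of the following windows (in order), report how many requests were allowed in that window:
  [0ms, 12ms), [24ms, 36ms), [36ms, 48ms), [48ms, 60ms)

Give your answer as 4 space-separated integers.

Answer: 2 2 2 2

Derivation:
Processing requests:
  req#1 t=6ms (window 0): ALLOW
  req#2 t=11ms (window 0): ALLOW
  req#3 t=25ms (window 2): ALLOW
  req#4 t=26ms (window 2): ALLOW
  req#5 t=27ms (window 2): DENY
  req#6 t=28ms (window 2): DENY
  req#7 t=33ms (window 2): DENY
  req#8 t=36ms (window 3): ALLOW
  req#9 t=39ms (window 3): ALLOW
  req#10 t=39ms (window 3): DENY
  req#11 t=40ms (window 3): DENY
  req#12 t=42ms (window 3): DENY
  req#13 t=54ms (window 4): ALLOW
  req#14 t=55ms (window 4): ALLOW

Allowed counts by window: 2 2 2 2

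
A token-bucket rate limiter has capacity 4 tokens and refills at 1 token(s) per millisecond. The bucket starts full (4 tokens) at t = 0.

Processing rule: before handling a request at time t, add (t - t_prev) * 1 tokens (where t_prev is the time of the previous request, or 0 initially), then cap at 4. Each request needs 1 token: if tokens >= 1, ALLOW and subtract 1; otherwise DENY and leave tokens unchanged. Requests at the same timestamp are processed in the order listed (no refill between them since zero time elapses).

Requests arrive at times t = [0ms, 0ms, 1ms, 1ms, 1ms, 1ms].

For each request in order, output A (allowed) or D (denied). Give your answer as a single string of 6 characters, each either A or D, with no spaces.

Answer: AAAAAD

Derivation:
Simulating step by step:
  req#1 t=0ms: ALLOW
  req#2 t=0ms: ALLOW
  req#3 t=1ms: ALLOW
  req#4 t=1ms: ALLOW
  req#5 t=1ms: ALLOW
  req#6 t=1ms: DENY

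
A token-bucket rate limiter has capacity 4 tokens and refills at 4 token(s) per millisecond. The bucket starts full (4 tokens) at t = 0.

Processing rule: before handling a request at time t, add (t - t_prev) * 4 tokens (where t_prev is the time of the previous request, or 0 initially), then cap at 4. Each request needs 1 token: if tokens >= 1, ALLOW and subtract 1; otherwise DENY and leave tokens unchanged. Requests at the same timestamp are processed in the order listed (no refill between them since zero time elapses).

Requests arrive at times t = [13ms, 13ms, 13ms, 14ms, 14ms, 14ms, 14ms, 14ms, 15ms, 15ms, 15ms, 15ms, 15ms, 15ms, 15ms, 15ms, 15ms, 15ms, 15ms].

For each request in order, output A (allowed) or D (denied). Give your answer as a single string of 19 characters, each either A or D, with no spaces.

Answer: AAAAAAADAAAADDDDDDD

Derivation:
Simulating step by step:
  req#1 t=13ms: ALLOW
  req#2 t=13ms: ALLOW
  req#3 t=13ms: ALLOW
  req#4 t=14ms: ALLOW
  req#5 t=14ms: ALLOW
  req#6 t=14ms: ALLOW
  req#7 t=14ms: ALLOW
  req#8 t=14ms: DENY
  req#9 t=15ms: ALLOW
  req#10 t=15ms: ALLOW
  req#11 t=15ms: ALLOW
  req#12 t=15ms: ALLOW
  req#13 t=15ms: DENY
  req#14 t=15ms: DENY
  req#15 t=15ms: DENY
  req#16 t=15ms: DENY
  req#17 t=15ms: DENY
  req#18 t=15ms: DENY
  req#19 t=15ms: DENY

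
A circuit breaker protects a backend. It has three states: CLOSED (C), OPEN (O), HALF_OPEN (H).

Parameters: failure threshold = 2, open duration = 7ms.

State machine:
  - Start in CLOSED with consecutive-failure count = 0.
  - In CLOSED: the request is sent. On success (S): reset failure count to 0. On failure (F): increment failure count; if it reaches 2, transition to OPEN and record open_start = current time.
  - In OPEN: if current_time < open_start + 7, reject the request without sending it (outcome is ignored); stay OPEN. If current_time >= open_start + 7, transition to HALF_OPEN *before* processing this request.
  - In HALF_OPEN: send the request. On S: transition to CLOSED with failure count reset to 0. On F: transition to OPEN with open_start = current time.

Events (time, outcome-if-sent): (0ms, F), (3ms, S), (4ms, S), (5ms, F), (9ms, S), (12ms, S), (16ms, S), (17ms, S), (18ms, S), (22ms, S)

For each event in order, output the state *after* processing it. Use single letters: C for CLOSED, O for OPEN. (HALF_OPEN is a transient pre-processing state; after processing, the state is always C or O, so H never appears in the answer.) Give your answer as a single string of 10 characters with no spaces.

Answer: CCCCCCCCCC

Derivation:
State after each event:
  event#1 t=0ms outcome=F: state=CLOSED
  event#2 t=3ms outcome=S: state=CLOSED
  event#3 t=4ms outcome=S: state=CLOSED
  event#4 t=5ms outcome=F: state=CLOSED
  event#5 t=9ms outcome=S: state=CLOSED
  event#6 t=12ms outcome=S: state=CLOSED
  event#7 t=16ms outcome=S: state=CLOSED
  event#8 t=17ms outcome=S: state=CLOSED
  event#9 t=18ms outcome=S: state=CLOSED
  event#10 t=22ms outcome=S: state=CLOSED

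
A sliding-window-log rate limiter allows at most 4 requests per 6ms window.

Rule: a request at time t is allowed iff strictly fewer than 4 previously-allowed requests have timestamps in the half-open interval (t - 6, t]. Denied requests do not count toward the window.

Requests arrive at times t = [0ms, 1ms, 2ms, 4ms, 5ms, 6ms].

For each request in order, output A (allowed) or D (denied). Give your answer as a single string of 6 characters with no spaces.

Answer: AAAADA

Derivation:
Tracking allowed requests in the window:
  req#1 t=0ms: ALLOW
  req#2 t=1ms: ALLOW
  req#3 t=2ms: ALLOW
  req#4 t=4ms: ALLOW
  req#5 t=5ms: DENY
  req#6 t=6ms: ALLOW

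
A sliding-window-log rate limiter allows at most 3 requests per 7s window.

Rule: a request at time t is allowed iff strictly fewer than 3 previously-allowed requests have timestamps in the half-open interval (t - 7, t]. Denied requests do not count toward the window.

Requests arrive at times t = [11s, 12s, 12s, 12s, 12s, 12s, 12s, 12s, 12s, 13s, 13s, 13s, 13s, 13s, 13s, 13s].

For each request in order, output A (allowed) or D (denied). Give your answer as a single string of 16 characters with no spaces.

Tracking allowed requests in the window:
  req#1 t=11s: ALLOW
  req#2 t=12s: ALLOW
  req#3 t=12s: ALLOW
  req#4 t=12s: DENY
  req#5 t=12s: DENY
  req#6 t=12s: DENY
  req#7 t=12s: DENY
  req#8 t=12s: DENY
  req#9 t=12s: DENY
  req#10 t=13s: DENY
  req#11 t=13s: DENY
  req#12 t=13s: DENY
  req#13 t=13s: DENY
  req#14 t=13s: DENY
  req#15 t=13s: DENY
  req#16 t=13s: DENY

Answer: AAADDDDDDDDDDDDD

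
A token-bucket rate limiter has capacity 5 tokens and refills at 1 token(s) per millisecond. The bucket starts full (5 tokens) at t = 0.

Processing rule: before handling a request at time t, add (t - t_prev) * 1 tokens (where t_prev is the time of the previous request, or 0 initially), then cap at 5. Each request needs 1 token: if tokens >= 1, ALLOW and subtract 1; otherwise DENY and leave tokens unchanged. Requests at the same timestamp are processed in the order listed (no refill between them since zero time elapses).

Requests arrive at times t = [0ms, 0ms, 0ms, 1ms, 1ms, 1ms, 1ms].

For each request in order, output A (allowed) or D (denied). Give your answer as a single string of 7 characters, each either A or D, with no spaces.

Answer: AAAAAAD

Derivation:
Simulating step by step:
  req#1 t=0ms: ALLOW
  req#2 t=0ms: ALLOW
  req#3 t=0ms: ALLOW
  req#4 t=1ms: ALLOW
  req#5 t=1ms: ALLOW
  req#6 t=1ms: ALLOW
  req#7 t=1ms: DENY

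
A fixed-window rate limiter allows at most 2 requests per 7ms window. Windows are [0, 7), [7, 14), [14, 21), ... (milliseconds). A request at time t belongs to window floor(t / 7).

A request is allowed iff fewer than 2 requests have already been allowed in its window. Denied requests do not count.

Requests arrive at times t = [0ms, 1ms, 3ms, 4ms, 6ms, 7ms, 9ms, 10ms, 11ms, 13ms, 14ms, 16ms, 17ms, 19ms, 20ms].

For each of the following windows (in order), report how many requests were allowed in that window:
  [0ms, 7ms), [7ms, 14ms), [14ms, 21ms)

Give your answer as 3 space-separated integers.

Processing requests:
  req#1 t=0ms (window 0): ALLOW
  req#2 t=1ms (window 0): ALLOW
  req#3 t=3ms (window 0): DENY
  req#4 t=4ms (window 0): DENY
  req#5 t=6ms (window 0): DENY
  req#6 t=7ms (window 1): ALLOW
  req#7 t=9ms (window 1): ALLOW
  req#8 t=10ms (window 1): DENY
  req#9 t=11ms (window 1): DENY
  req#10 t=13ms (window 1): DENY
  req#11 t=14ms (window 2): ALLOW
  req#12 t=16ms (window 2): ALLOW
  req#13 t=17ms (window 2): DENY
  req#14 t=19ms (window 2): DENY
  req#15 t=20ms (window 2): DENY

Allowed counts by window: 2 2 2

Answer: 2 2 2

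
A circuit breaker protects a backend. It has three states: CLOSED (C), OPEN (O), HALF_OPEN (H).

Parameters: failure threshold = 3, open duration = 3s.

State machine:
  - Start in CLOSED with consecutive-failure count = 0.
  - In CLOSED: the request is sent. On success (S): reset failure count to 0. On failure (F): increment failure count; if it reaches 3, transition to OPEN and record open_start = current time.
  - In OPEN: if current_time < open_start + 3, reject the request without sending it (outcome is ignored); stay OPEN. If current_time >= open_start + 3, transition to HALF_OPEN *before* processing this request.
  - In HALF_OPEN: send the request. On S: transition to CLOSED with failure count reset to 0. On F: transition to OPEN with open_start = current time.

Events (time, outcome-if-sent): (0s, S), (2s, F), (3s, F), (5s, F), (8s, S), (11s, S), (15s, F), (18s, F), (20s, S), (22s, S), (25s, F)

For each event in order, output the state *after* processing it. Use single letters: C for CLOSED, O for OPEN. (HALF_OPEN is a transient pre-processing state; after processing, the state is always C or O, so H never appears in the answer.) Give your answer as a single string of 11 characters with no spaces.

Answer: CCCOCCCCCCC

Derivation:
State after each event:
  event#1 t=0s outcome=S: state=CLOSED
  event#2 t=2s outcome=F: state=CLOSED
  event#3 t=3s outcome=F: state=CLOSED
  event#4 t=5s outcome=F: state=OPEN
  event#5 t=8s outcome=S: state=CLOSED
  event#6 t=11s outcome=S: state=CLOSED
  event#7 t=15s outcome=F: state=CLOSED
  event#8 t=18s outcome=F: state=CLOSED
  event#9 t=20s outcome=S: state=CLOSED
  event#10 t=22s outcome=S: state=CLOSED
  event#11 t=25s outcome=F: state=CLOSED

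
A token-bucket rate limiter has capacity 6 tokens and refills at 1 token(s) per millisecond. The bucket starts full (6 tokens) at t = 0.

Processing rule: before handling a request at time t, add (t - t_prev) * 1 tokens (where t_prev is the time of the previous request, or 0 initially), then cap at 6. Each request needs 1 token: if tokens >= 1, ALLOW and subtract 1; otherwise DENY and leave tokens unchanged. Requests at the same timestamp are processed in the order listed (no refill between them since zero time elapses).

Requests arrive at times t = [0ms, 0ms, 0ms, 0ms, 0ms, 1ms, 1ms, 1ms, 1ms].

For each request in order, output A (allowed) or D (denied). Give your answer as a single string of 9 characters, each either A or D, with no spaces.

Answer: AAAAAAADD

Derivation:
Simulating step by step:
  req#1 t=0ms: ALLOW
  req#2 t=0ms: ALLOW
  req#3 t=0ms: ALLOW
  req#4 t=0ms: ALLOW
  req#5 t=0ms: ALLOW
  req#6 t=1ms: ALLOW
  req#7 t=1ms: ALLOW
  req#8 t=1ms: DENY
  req#9 t=1ms: DENY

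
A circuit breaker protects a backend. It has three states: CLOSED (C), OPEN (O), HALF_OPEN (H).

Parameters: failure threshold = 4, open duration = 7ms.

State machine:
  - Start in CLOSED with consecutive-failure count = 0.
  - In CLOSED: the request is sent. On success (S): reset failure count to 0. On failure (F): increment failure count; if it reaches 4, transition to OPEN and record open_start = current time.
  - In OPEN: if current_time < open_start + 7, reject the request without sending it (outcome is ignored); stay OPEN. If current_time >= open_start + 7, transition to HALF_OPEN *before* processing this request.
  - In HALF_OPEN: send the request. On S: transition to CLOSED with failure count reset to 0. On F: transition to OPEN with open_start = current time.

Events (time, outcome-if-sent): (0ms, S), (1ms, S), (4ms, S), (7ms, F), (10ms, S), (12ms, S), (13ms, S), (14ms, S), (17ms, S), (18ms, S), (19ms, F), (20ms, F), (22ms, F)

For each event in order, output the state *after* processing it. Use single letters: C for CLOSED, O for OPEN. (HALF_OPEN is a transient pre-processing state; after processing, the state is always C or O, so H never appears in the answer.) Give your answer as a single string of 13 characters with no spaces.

State after each event:
  event#1 t=0ms outcome=S: state=CLOSED
  event#2 t=1ms outcome=S: state=CLOSED
  event#3 t=4ms outcome=S: state=CLOSED
  event#4 t=7ms outcome=F: state=CLOSED
  event#5 t=10ms outcome=S: state=CLOSED
  event#6 t=12ms outcome=S: state=CLOSED
  event#7 t=13ms outcome=S: state=CLOSED
  event#8 t=14ms outcome=S: state=CLOSED
  event#9 t=17ms outcome=S: state=CLOSED
  event#10 t=18ms outcome=S: state=CLOSED
  event#11 t=19ms outcome=F: state=CLOSED
  event#12 t=20ms outcome=F: state=CLOSED
  event#13 t=22ms outcome=F: state=CLOSED

Answer: CCCCCCCCCCCCC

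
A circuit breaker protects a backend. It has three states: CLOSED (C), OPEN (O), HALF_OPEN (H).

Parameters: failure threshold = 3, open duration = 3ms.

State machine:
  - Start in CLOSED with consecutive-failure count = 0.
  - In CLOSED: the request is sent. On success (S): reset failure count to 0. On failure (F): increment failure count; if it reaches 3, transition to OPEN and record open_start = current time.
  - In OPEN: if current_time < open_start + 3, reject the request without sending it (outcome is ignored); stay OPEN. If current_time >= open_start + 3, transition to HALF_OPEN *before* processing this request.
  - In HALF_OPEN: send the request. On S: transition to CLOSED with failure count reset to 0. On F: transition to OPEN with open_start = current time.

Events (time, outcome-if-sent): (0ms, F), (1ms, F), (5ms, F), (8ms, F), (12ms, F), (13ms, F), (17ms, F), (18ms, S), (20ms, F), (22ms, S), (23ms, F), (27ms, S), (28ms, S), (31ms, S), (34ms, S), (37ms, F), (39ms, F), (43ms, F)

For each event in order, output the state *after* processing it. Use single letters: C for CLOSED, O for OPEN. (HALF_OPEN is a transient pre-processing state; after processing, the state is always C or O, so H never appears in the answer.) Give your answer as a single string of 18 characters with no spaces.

Answer: CCOOOOOOOOOCCCCCCO

Derivation:
State after each event:
  event#1 t=0ms outcome=F: state=CLOSED
  event#2 t=1ms outcome=F: state=CLOSED
  event#3 t=5ms outcome=F: state=OPEN
  event#4 t=8ms outcome=F: state=OPEN
  event#5 t=12ms outcome=F: state=OPEN
  event#6 t=13ms outcome=F: state=OPEN
  event#7 t=17ms outcome=F: state=OPEN
  event#8 t=18ms outcome=S: state=OPEN
  event#9 t=20ms outcome=F: state=OPEN
  event#10 t=22ms outcome=S: state=OPEN
  event#11 t=23ms outcome=F: state=OPEN
  event#12 t=27ms outcome=S: state=CLOSED
  event#13 t=28ms outcome=S: state=CLOSED
  event#14 t=31ms outcome=S: state=CLOSED
  event#15 t=34ms outcome=S: state=CLOSED
  event#16 t=37ms outcome=F: state=CLOSED
  event#17 t=39ms outcome=F: state=CLOSED
  event#18 t=43ms outcome=F: state=OPEN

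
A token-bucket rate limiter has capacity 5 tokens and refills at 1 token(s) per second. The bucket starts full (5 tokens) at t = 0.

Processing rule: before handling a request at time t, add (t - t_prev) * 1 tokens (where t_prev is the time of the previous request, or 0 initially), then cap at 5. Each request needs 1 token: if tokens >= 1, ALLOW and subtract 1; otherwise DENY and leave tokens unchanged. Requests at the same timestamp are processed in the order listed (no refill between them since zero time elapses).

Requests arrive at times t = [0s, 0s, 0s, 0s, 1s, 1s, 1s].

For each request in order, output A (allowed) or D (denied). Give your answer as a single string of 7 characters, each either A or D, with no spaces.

Answer: AAAAAAD

Derivation:
Simulating step by step:
  req#1 t=0s: ALLOW
  req#2 t=0s: ALLOW
  req#3 t=0s: ALLOW
  req#4 t=0s: ALLOW
  req#5 t=1s: ALLOW
  req#6 t=1s: ALLOW
  req#7 t=1s: DENY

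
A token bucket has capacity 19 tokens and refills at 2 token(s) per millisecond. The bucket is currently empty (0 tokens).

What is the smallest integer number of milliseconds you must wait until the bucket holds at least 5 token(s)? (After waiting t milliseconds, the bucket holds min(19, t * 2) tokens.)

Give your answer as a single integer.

Answer: 3

Derivation:
Need t * 2 >= 5, so t >= 5/2.
Smallest integer t = ceil(5/2) = 3.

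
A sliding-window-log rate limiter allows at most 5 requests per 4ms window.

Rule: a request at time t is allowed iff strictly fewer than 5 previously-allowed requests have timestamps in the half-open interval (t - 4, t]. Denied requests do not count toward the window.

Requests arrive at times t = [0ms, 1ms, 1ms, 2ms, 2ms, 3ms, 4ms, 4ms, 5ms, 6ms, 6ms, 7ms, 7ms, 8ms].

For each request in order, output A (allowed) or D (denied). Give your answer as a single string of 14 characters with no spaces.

Answer: AAAAADADAAAADA

Derivation:
Tracking allowed requests in the window:
  req#1 t=0ms: ALLOW
  req#2 t=1ms: ALLOW
  req#3 t=1ms: ALLOW
  req#4 t=2ms: ALLOW
  req#5 t=2ms: ALLOW
  req#6 t=3ms: DENY
  req#7 t=4ms: ALLOW
  req#8 t=4ms: DENY
  req#9 t=5ms: ALLOW
  req#10 t=6ms: ALLOW
  req#11 t=6ms: ALLOW
  req#12 t=7ms: ALLOW
  req#13 t=7ms: DENY
  req#14 t=8ms: ALLOW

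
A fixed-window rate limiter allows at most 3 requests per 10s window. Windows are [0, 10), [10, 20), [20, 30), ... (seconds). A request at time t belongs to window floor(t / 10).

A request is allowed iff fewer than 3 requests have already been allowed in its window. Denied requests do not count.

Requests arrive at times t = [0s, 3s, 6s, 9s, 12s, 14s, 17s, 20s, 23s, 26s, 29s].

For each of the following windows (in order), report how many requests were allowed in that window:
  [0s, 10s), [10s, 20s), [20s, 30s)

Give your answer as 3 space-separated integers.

Processing requests:
  req#1 t=0s (window 0): ALLOW
  req#2 t=3s (window 0): ALLOW
  req#3 t=6s (window 0): ALLOW
  req#4 t=9s (window 0): DENY
  req#5 t=12s (window 1): ALLOW
  req#6 t=14s (window 1): ALLOW
  req#7 t=17s (window 1): ALLOW
  req#8 t=20s (window 2): ALLOW
  req#9 t=23s (window 2): ALLOW
  req#10 t=26s (window 2): ALLOW
  req#11 t=29s (window 2): DENY

Allowed counts by window: 3 3 3

Answer: 3 3 3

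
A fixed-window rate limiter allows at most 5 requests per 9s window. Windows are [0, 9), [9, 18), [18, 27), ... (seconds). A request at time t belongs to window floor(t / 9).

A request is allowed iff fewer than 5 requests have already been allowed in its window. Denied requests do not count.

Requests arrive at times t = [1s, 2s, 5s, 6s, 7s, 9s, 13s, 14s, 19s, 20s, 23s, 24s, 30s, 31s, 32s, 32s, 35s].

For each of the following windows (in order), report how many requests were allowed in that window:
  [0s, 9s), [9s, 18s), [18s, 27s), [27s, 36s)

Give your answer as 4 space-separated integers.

Answer: 5 3 4 5

Derivation:
Processing requests:
  req#1 t=1s (window 0): ALLOW
  req#2 t=2s (window 0): ALLOW
  req#3 t=5s (window 0): ALLOW
  req#4 t=6s (window 0): ALLOW
  req#5 t=7s (window 0): ALLOW
  req#6 t=9s (window 1): ALLOW
  req#7 t=13s (window 1): ALLOW
  req#8 t=14s (window 1): ALLOW
  req#9 t=19s (window 2): ALLOW
  req#10 t=20s (window 2): ALLOW
  req#11 t=23s (window 2): ALLOW
  req#12 t=24s (window 2): ALLOW
  req#13 t=30s (window 3): ALLOW
  req#14 t=31s (window 3): ALLOW
  req#15 t=32s (window 3): ALLOW
  req#16 t=32s (window 3): ALLOW
  req#17 t=35s (window 3): ALLOW

Allowed counts by window: 5 3 4 5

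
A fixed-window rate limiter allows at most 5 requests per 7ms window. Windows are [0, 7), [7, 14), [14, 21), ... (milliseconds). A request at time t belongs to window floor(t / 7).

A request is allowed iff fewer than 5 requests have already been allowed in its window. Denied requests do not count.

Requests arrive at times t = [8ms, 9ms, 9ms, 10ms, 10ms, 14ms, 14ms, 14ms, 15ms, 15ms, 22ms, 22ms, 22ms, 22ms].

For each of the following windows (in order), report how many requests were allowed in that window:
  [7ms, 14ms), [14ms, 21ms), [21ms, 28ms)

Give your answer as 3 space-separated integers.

Answer: 5 5 4

Derivation:
Processing requests:
  req#1 t=8ms (window 1): ALLOW
  req#2 t=9ms (window 1): ALLOW
  req#3 t=9ms (window 1): ALLOW
  req#4 t=10ms (window 1): ALLOW
  req#5 t=10ms (window 1): ALLOW
  req#6 t=14ms (window 2): ALLOW
  req#7 t=14ms (window 2): ALLOW
  req#8 t=14ms (window 2): ALLOW
  req#9 t=15ms (window 2): ALLOW
  req#10 t=15ms (window 2): ALLOW
  req#11 t=22ms (window 3): ALLOW
  req#12 t=22ms (window 3): ALLOW
  req#13 t=22ms (window 3): ALLOW
  req#14 t=22ms (window 3): ALLOW

Allowed counts by window: 5 5 4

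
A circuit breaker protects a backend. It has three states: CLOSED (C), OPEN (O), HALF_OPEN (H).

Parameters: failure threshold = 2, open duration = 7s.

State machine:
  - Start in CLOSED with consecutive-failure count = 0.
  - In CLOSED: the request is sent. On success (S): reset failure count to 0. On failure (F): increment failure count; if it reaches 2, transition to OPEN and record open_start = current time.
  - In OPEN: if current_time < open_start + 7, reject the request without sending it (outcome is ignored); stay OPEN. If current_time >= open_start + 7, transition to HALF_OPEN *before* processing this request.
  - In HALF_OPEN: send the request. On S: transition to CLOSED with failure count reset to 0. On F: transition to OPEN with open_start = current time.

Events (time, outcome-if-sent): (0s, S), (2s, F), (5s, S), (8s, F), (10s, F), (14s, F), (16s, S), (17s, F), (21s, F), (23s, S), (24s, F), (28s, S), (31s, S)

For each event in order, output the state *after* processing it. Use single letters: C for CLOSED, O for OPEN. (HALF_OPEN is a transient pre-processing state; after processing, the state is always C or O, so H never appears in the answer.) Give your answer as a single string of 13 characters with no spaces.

Answer: CCCCOOOOOOOOC

Derivation:
State after each event:
  event#1 t=0s outcome=S: state=CLOSED
  event#2 t=2s outcome=F: state=CLOSED
  event#3 t=5s outcome=S: state=CLOSED
  event#4 t=8s outcome=F: state=CLOSED
  event#5 t=10s outcome=F: state=OPEN
  event#6 t=14s outcome=F: state=OPEN
  event#7 t=16s outcome=S: state=OPEN
  event#8 t=17s outcome=F: state=OPEN
  event#9 t=21s outcome=F: state=OPEN
  event#10 t=23s outcome=S: state=OPEN
  event#11 t=24s outcome=F: state=OPEN
  event#12 t=28s outcome=S: state=OPEN
  event#13 t=31s outcome=S: state=CLOSED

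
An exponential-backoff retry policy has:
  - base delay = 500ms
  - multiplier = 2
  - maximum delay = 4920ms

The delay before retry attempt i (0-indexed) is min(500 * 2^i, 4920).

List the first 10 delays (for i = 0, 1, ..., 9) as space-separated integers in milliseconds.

Answer: 500 1000 2000 4000 4920 4920 4920 4920 4920 4920

Derivation:
Computing each delay:
  i=0: min(500*2^0, 4920) = 500
  i=1: min(500*2^1, 4920) = 1000
  i=2: min(500*2^2, 4920) = 2000
  i=3: min(500*2^3, 4920) = 4000
  i=4: min(500*2^4, 4920) = 4920
  i=5: min(500*2^5, 4920) = 4920
  i=6: min(500*2^6, 4920) = 4920
  i=7: min(500*2^7, 4920) = 4920
  i=8: min(500*2^8, 4920) = 4920
  i=9: min(500*2^9, 4920) = 4920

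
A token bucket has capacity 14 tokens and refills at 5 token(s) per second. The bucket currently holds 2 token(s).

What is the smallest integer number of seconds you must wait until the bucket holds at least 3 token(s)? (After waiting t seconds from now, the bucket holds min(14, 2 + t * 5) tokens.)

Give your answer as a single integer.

Need 2 + t * 5 >= 3, so t >= 1/5.
Smallest integer t = ceil(1/5) = 1.

Answer: 1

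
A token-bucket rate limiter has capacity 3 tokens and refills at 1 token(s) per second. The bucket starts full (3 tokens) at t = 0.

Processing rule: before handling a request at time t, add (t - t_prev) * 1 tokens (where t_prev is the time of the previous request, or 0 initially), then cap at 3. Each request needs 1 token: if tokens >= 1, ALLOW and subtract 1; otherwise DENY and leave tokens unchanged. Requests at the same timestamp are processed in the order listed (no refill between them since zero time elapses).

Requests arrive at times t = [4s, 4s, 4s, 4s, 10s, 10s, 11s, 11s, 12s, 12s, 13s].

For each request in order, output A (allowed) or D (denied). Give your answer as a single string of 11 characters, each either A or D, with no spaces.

Simulating step by step:
  req#1 t=4s: ALLOW
  req#2 t=4s: ALLOW
  req#3 t=4s: ALLOW
  req#4 t=4s: DENY
  req#5 t=10s: ALLOW
  req#6 t=10s: ALLOW
  req#7 t=11s: ALLOW
  req#8 t=11s: ALLOW
  req#9 t=12s: ALLOW
  req#10 t=12s: DENY
  req#11 t=13s: ALLOW

Answer: AAADAAAAADA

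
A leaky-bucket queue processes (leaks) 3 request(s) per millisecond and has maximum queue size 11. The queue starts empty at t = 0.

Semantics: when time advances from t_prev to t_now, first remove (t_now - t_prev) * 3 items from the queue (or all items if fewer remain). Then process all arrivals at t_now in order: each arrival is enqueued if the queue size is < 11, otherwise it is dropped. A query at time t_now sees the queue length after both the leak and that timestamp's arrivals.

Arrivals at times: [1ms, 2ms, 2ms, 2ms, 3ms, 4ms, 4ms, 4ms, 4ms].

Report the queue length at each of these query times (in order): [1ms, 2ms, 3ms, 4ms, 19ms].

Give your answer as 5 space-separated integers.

Queue lengths at query times:
  query t=1ms: backlog = 1
  query t=2ms: backlog = 3
  query t=3ms: backlog = 1
  query t=4ms: backlog = 4
  query t=19ms: backlog = 0

Answer: 1 3 1 4 0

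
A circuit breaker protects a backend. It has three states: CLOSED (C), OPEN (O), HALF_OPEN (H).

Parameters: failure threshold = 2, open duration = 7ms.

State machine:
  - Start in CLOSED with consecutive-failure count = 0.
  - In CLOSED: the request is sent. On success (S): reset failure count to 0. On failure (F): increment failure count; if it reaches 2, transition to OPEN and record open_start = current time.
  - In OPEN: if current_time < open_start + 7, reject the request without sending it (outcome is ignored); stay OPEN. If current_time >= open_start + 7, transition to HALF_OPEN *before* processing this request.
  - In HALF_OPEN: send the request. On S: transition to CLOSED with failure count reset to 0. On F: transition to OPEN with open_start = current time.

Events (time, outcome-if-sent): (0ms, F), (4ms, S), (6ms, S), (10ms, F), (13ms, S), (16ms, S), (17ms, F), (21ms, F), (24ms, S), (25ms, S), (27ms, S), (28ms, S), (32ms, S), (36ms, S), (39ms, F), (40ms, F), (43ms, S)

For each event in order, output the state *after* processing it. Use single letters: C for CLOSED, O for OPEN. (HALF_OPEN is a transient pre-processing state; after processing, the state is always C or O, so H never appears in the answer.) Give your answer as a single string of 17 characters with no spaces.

Answer: CCCCCCCOOOOCCCCOO

Derivation:
State after each event:
  event#1 t=0ms outcome=F: state=CLOSED
  event#2 t=4ms outcome=S: state=CLOSED
  event#3 t=6ms outcome=S: state=CLOSED
  event#4 t=10ms outcome=F: state=CLOSED
  event#5 t=13ms outcome=S: state=CLOSED
  event#6 t=16ms outcome=S: state=CLOSED
  event#7 t=17ms outcome=F: state=CLOSED
  event#8 t=21ms outcome=F: state=OPEN
  event#9 t=24ms outcome=S: state=OPEN
  event#10 t=25ms outcome=S: state=OPEN
  event#11 t=27ms outcome=S: state=OPEN
  event#12 t=28ms outcome=S: state=CLOSED
  event#13 t=32ms outcome=S: state=CLOSED
  event#14 t=36ms outcome=S: state=CLOSED
  event#15 t=39ms outcome=F: state=CLOSED
  event#16 t=40ms outcome=F: state=OPEN
  event#17 t=43ms outcome=S: state=OPEN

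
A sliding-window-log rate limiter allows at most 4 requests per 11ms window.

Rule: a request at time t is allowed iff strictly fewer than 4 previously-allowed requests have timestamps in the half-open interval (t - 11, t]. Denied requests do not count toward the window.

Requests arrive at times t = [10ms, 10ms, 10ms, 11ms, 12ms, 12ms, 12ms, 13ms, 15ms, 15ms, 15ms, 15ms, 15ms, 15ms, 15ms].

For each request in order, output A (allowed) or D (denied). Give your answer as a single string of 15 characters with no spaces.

Answer: AAAADDDDDDDDDDD

Derivation:
Tracking allowed requests in the window:
  req#1 t=10ms: ALLOW
  req#2 t=10ms: ALLOW
  req#3 t=10ms: ALLOW
  req#4 t=11ms: ALLOW
  req#5 t=12ms: DENY
  req#6 t=12ms: DENY
  req#7 t=12ms: DENY
  req#8 t=13ms: DENY
  req#9 t=15ms: DENY
  req#10 t=15ms: DENY
  req#11 t=15ms: DENY
  req#12 t=15ms: DENY
  req#13 t=15ms: DENY
  req#14 t=15ms: DENY
  req#15 t=15ms: DENY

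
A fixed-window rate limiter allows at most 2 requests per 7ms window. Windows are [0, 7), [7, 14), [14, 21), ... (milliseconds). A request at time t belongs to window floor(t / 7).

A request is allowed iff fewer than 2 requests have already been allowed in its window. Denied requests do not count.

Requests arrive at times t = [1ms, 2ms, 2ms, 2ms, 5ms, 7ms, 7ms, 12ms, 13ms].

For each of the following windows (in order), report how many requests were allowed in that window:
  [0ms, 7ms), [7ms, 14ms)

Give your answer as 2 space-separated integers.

Processing requests:
  req#1 t=1ms (window 0): ALLOW
  req#2 t=2ms (window 0): ALLOW
  req#3 t=2ms (window 0): DENY
  req#4 t=2ms (window 0): DENY
  req#5 t=5ms (window 0): DENY
  req#6 t=7ms (window 1): ALLOW
  req#7 t=7ms (window 1): ALLOW
  req#8 t=12ms (window 1): DENY
  req#9 t=13ms (window 1): DENY

Allowed counts by window: 2 2

Answer: 2 2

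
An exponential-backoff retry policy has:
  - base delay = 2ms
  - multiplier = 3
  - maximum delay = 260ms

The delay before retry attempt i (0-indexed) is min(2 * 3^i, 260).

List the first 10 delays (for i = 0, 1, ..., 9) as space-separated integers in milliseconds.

Answer: 2 6 18 54 162 260 260 260 260 260

Derivation:
Computing each delay:
  i=0: min(2*3^0, 260) = 2
  i=1: min(2*3^1, 260) = 6
  i=2: min(2*3^2, 260) = 18
  i=3: min(2*3^3, 260) = 54
  i=4: min(2*3^4, 260) = 162
  i=5: min(2*3^5, 260) = 260
  i=6: min(2*3^6, 260) = 260
  i=7: min(2*3^7, 260) = 260
  i=8: min(2*3^8, 260) = 260
  i=9: min(2*3^9, 260) = 260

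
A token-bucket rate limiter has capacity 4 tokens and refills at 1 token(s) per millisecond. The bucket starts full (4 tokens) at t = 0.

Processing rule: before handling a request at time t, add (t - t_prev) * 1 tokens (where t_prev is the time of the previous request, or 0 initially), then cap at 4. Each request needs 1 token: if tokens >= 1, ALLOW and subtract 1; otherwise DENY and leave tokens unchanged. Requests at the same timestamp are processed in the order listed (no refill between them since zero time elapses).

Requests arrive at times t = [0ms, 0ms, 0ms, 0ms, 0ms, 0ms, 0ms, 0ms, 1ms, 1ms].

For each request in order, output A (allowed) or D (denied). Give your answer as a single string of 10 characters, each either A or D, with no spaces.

Simulating step by step:
  req#1 t=0ms: ALLOW
  req#2 t=0ms: ALLOW
  req#3 t=0ms: ALLOW
  req#4 t=0ms: ALLOW
  req#5 t=0ms: DENY
  req#6 t=0ms: DENY
  req#7 t=0ms: DENY
  req#8 t=0ms: DENY
  req#9 t=1ms: ALLOW
  req#10 t=1ms: DENY

Answer: AAAADDDDAD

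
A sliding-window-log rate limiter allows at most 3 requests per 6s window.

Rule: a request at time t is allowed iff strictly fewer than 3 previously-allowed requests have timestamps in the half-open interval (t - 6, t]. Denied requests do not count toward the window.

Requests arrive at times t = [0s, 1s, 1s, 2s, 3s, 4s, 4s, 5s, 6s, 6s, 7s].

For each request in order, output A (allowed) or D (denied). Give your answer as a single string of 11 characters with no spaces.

Tracking allowed requests in the window:
  req#1 t=0s: ALLOW
  req#2 t=1s: ALLOW
  req#3 t=1s: ALLOW
  req#4 t=2s: DENY
  req#5 t=3s: DENY
  req#6 t=4s: DENY
  req#7 t=4s: DENY
  req#8 t=5s: DENY
  req#9 t=6s: ALLOW
  req#10 t=6s: DENY
  req#11 t=7s: ALLOW

Answer: AAADDDDDADA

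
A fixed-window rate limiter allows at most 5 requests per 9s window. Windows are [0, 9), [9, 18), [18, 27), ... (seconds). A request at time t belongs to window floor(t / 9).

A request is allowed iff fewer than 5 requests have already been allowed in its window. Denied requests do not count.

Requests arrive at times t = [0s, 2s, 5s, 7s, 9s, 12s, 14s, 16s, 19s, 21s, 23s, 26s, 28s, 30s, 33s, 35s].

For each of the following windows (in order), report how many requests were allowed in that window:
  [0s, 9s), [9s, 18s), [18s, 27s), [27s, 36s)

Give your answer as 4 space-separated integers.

Processing requests:
  req#1 t=0s (window 0): ALLOW
  req#2 t=2s (window 0): ALLOW
  req#3 t=5s (window 0): ALLOW
  req#4 t=7s (window 0): ALLOW
  req#5 t=9s (window 1): ALLOW
  req#6 t=12s (window 1): ALLOW
  req#7 t=14s (window 1): ALLOW
  req#8 t=16s (window 1): ALLOW
  req#9 t=19s (window 2): ALLOW
  req#10 t=21s (window 2): ALLOW
  req#11 t=23s (window 2): ALLOW
  req#12 t=26s (window 2): ALLOW
  req#13 t=28s (window 3): ALLOW
  req#14 t=30s (window 3): ALLOW
  req#15 t=33s (window 3): ALLOW
  req#16 t=35s (window 3): ALLOW

Allowed counts by window: 4 4 4 4

Answer: 4 4 4 4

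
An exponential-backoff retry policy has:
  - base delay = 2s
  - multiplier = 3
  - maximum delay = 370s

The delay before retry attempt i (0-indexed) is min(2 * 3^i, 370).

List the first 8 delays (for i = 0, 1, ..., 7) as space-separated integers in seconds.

Computing each delay:
  i=0: min(2*3^0, 370) = 2
  i=1: min(2*3^1, 370) = 6
  i=2: min(2*3^2, 370) = 18
  i=3: min(2*3^3, 370) = 54
  i=4: min(2*3^4, 370) = 162
  i=5: min(2*3^5, 370) = 370
  i=6: min(2*3^6, 370) = 370
  i=7: min(2*3^7, 370) = 370

Answer: 2 6 18 54 162 370 370 370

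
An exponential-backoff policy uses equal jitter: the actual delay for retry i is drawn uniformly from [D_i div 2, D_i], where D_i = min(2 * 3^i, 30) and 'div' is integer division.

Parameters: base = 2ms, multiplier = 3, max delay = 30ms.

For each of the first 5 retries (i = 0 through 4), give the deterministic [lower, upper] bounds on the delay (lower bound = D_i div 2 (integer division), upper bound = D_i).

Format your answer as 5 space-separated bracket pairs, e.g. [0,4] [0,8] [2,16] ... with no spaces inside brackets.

Computing bounds per retry:
  i=0: D_i=min(2*3^0,30)=2, bounds=[1,2]
  i=1: D_i=min(2*3^1,30)=6, bounds=[3,6]
  i=2: D_i=min(2*3^2,30)=18, bounds=[9,18]
  i=3: D_i=min(2*3^3,30)=30, bounds=[15,30]
  i=4: D_i=min(2*3^4,30)=30, bounds=[15,30]

Answer: [1,2] [3,6] [9,18] [15,30] [15,30]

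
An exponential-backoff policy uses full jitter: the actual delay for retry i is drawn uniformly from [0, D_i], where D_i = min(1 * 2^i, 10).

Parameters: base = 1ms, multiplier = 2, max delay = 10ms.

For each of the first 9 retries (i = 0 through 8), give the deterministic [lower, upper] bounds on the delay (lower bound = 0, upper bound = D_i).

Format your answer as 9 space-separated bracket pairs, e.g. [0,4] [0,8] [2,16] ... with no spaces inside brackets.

Computing bounds per retry:
  i=0: D_i=min(1*2^0,10)=1, bounds=[0,1]
  i=1: D_i=min(1*2^1,10)=2, bounds=[0,2]
  i=2: D_i=min(1*2^2,10)=4, bounds=[0,4]
  i=3: D_i=min(1*2^3,10)=8, bounds=[0,8]
  i=4: D_i=min(1*2^4,10)=10, bounds=[0,10]
  i=5: D_i=min(1*2^5,10)=10, bounds=[0,10]
  i=6: D_i=min(1*2^6,10)=10, bounds=[0,10]
  i=7: D_i=min(1*2^7,10)=10, bounds=[0,10]
  i=8: D_i=min(1*2^8,10)=10, bounds=[0,10]

Answer: [0,1] [0,2] [0,4] [0,8] [0,10] [0,10] [0,10] [0,10] [0,10]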